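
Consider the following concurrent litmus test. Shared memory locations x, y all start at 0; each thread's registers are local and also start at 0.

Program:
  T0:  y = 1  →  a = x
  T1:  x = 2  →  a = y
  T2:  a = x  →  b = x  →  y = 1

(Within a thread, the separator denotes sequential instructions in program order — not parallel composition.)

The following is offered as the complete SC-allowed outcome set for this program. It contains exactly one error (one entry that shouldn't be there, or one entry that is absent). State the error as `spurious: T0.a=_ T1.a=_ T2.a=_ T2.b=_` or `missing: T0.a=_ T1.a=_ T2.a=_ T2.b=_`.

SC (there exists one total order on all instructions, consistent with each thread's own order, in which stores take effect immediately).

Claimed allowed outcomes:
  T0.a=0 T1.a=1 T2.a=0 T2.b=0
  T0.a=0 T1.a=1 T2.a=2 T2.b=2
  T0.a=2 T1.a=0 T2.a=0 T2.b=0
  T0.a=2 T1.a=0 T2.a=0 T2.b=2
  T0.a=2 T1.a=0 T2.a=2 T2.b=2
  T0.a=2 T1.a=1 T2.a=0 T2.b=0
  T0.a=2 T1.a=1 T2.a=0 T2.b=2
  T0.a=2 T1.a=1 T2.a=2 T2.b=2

outcome vector order: (T0.a,T1.a,T2.a,T2.b)
SC: 9 outcomes — {0/1/0/0; 0/1/0/2; 0/1/2/2; 2/0/0/0; 2/0/0/2; 2/0/2/2; 2/1/0/0; 2/1/0/2; 2/1/2/2}
SC∖claimed = {0/1/0/2}

missing: T0.a=0 T1.a=1 T2.a=0 T2.b=2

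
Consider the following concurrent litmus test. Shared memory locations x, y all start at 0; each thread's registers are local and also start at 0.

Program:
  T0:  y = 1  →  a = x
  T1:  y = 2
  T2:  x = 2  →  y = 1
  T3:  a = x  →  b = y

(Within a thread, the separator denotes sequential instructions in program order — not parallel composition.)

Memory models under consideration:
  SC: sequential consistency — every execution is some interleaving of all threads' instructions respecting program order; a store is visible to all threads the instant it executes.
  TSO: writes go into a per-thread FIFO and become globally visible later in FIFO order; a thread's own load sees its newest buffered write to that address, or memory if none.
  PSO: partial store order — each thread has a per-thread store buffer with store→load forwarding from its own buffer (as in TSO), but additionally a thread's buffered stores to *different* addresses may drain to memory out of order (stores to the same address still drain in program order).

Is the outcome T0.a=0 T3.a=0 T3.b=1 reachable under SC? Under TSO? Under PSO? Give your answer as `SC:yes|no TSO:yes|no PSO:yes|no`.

outcome vector order: (T0.a,T3.a,T3.b)
[SC] allowed = {<0 0 0>, <0 0 1>, <0 0 2>, <0 2 1>, <0 2 2>, <2 0 0>, <2 0 1>, <2 0 2>, <2 2 0>, <2 2 1>, <2 2 2>}
[TSO] allowed = {<0 0 0>, <0 0 1>, <0 0 2>, <0 2 0>, <0 2 1>, <0 2 2>, <2 0 0>, <2 0 1>, <2 0 2>, <2 2 0>, <2 2 1>, <2 2 2>}
[PSO] allowed = {<0 0 0>, <0 0 1>, <0 0 2>, <0 2 0>, <0 2 1>, <0 2 2>, <2 0 0>, <2 0 1>, <2 0 2>, <2 2 0>, <2 2 1>, <2 2 2>}
target <0 0 1> ∈ {SC,TSO,PSO}

SC:yes TSO:yes PSO:yes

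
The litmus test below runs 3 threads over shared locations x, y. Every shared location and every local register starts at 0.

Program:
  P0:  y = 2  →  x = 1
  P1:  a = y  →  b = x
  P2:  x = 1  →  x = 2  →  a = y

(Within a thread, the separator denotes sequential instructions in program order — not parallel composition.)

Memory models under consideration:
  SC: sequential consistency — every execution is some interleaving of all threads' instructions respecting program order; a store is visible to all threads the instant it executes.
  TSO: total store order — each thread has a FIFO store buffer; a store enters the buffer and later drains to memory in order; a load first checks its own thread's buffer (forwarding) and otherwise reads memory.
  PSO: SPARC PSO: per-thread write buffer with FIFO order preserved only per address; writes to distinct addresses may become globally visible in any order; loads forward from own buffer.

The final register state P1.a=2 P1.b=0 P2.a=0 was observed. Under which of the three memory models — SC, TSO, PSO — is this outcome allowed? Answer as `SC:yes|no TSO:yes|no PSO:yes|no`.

outcome vector order: (P1.a,P1.b,P2.a)
under SC → 000 002 010 012 020 022 202 210 212 220 222
under TSO → 000 002 010 012 020 022 200 202 210 212 220 222
under PSO → 000 002 010 012 020 022 200 202 210 212 220 222
target 200 ∈ {TSO,PSO}

SC:no TSO:yes PSO:yes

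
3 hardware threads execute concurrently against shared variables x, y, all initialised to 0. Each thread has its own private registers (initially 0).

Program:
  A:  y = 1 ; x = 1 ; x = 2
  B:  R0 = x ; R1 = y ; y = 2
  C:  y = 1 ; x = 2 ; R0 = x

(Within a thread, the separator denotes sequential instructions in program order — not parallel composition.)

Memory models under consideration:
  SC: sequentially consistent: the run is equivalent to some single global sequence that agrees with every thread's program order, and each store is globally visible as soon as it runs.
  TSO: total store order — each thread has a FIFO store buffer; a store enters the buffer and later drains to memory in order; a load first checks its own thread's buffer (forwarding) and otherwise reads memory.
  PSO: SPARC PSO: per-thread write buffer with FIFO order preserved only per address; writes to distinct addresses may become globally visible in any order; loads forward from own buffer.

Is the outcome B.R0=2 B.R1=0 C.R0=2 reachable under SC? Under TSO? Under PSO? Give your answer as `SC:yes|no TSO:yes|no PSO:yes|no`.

outcome vector order: (B.R0,B.R1,C.R0)
[SC] allowed = {001 002 011 012 111 112 211 212}
[TSO] allowed = {001 002 011 012 111 112 211 212}
[PSO] allowed = {001 002 011 012 101 102 111 112 201 202 211 212}
target 202 ∈ {PSO}

SC:no TSO:no PSO:yes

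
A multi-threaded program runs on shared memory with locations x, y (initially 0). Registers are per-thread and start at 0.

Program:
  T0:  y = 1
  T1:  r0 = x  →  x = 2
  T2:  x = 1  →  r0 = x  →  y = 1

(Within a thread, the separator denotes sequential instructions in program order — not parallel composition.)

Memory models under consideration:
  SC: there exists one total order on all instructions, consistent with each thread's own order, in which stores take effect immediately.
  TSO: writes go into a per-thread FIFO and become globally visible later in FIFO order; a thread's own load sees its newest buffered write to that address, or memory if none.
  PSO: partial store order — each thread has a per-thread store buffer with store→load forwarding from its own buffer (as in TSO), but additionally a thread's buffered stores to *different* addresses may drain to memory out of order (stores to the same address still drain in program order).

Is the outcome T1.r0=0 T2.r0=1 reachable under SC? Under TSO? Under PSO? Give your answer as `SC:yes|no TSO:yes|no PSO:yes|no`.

SC:yes TSO:yes PSO:yes

outcome vector order: (T1.r0,T2.r0)
SC: 4 outcomes — {<0 1>, <0 2>, <1 1>, <1 2>}
TSO: 4 outcomes — {<0 1>, <0 2>, <1 1>, <1 2>}
PSO: 4 outcomes — {<0 1>, <0 2>, <1 1>, <1 2>}
target <0 1> ∈ {SC,TSO,PSO}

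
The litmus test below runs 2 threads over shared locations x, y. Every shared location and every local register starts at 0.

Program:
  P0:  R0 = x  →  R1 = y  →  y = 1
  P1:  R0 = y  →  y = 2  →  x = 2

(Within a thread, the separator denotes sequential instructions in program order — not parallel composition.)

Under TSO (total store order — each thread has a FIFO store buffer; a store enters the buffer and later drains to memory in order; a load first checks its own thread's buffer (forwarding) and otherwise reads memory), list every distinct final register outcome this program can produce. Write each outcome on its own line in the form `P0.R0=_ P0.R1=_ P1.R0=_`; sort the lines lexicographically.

outcome vector order: (P0.R0,P0.R1,P1.R0)
|TSO outcomes| = 4

P0.R0=0 P0.R1=0 P1.R0=0
P0.R0=0 P0.R1=0 P1.R0=1
P0.R0=0 P0.R1=2 P1.R0=0
P0.R0=2 P0.R1=2 P1.R0=0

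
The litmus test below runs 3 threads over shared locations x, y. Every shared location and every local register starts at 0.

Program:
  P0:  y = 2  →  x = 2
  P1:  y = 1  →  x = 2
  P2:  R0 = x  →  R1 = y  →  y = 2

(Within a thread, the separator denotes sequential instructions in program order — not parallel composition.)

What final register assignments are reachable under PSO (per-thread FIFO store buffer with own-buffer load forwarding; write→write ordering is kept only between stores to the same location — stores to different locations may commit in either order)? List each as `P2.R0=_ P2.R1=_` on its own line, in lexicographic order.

P2.R0=0 P2.R1=0
P2.R0=0 P2.R1=1
P2.R0=0 P2.R1=2
P2.R0=2 P2.R1=0
P2.R0=2 P2.R1=1
P2.R0=2 P2.R1=2

outcome vector order: (P2.R0,P2.R1)
|PSO outcomes| = 6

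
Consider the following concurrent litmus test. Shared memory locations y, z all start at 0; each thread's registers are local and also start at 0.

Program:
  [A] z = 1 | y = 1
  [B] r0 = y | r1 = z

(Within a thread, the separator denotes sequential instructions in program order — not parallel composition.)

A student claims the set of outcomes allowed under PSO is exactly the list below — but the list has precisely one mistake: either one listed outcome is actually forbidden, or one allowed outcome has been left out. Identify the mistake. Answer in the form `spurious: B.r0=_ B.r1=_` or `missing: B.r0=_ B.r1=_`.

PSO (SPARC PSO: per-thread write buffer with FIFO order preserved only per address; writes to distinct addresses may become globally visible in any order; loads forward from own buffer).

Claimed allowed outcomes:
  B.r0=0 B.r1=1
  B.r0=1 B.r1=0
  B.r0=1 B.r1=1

missing: B.r0=0 B.r1=0

outcome vector order: (B.r0,B.r1)
PSO (4): (0,0) (0,1) (1,0) (1,1)
PSO∖claimed = {(0,0)}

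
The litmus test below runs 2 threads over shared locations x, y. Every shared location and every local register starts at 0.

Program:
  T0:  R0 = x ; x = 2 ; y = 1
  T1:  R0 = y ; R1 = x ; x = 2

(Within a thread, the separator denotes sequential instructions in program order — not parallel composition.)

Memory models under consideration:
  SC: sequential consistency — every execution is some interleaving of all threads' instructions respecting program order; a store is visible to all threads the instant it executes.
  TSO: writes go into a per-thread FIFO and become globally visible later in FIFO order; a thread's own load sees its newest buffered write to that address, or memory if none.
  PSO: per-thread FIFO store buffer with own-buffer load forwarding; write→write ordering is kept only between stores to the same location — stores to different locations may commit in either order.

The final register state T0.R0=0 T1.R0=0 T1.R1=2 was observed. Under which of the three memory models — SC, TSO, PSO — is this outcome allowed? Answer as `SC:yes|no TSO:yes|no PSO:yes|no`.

SC:yes TSO:yes PSO:yes

outcome vector order: (T0.R0,T1.R0,T1.R1)
[SC] allowed = {<0 0 0> <0 0 2> <0 1 2> <2 0 0>}
[TSO] allowed = {<0 0 0> <0 0 2> <0 1 2> <2 0 0>}
[PSO] allowed = {<0 0 0> <0 0 2> <0 1 0> <0 1 2> <2 0 0>}
target <0 0 2> ∈ {SC,TSO,PSO}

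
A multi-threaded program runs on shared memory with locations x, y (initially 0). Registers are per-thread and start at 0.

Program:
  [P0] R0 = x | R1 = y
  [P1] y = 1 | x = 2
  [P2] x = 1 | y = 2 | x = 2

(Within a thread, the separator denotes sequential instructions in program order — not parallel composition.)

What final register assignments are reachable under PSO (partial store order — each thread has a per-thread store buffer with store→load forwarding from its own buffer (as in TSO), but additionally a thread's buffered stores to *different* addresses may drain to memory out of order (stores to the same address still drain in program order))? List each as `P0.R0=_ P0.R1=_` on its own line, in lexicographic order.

outcome vector order: (P0.R0,P0.R1)
|PSO outcomes| = 9

P0.R0=0 P0.R1=0
P0.R0=0 P0.R1=1
P0.R0=0 P0.R1=2
P0.R0=1 P0.R1=0
P0.R0=1 P0.R1=1
P0.R0=1 P0.R1=2
P0.R0=2 P0.R1=0
P0.R0=2 P0.R1=1
P0.R0=2 P0.R1=2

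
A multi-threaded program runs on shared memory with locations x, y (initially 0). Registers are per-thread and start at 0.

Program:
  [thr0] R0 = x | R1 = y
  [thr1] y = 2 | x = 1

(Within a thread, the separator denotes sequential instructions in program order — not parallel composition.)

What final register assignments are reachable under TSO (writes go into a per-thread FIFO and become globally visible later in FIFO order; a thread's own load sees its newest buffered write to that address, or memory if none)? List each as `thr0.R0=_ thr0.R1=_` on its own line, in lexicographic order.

outcome vector order: (thr0.R0,thr0.R1)
|TSO outcomes| = 3

thr0.R0=0 thr0.R1=0
thr0.R0=0 thr0.R1=2
thr0.R0=1 thr0.R1=2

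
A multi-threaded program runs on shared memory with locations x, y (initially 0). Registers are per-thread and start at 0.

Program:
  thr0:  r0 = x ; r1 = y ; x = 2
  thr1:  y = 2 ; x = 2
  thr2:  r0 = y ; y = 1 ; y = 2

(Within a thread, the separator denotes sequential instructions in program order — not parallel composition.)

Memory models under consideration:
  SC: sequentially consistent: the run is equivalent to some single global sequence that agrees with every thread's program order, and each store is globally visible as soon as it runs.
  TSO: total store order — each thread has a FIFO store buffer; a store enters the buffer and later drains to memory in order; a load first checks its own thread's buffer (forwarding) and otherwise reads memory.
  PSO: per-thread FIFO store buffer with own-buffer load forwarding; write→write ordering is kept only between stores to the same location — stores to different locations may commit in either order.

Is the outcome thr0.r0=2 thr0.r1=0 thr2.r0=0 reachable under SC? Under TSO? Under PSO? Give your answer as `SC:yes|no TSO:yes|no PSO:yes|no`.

outcome vector order: (thr0.r0,thr0.r1,thr2.r0)
SC (10): <0 0 0> <0 0 2> <0 1 0> <0 1 2> <0 2 0> <0 2 2> <2 1 0> <2 1 2> <2 2 0> <2 2 2>
TSO (10): <0 0 0> <0 0 2> <0 1 0> <0 1 2> <0 2 0> <0 2 2> <2 1 0> <2 1 2> <2 2 0> <2 2 2>
PSO (12): <0 0 0> <0 0 2> <0 1 0> <0 1 2> <0 2 0> <0 2 2> <2 0 0> <2 0 2> <2 1 0> <2 1 2> <2 2 0> <2 2 2>
target <2 0 0> ∈ {PSO}

SC:no TSO:no PSO:yes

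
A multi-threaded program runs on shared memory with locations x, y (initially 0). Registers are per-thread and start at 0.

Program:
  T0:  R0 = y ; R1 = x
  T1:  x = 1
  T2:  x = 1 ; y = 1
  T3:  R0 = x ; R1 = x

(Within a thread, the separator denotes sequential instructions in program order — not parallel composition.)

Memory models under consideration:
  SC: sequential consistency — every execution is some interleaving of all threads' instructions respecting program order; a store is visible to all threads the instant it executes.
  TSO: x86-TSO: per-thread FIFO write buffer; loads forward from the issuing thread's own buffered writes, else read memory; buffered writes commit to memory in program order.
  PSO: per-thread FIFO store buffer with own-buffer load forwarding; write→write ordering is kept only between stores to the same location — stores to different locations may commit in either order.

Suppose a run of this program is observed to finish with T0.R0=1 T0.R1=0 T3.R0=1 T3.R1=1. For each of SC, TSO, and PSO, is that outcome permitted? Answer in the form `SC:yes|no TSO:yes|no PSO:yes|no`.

SC:no TSO:no PSO:yes

outcome vector order: (T0.R0,T0.R1,T3.R0,T3.R1)
under SC → 0000; 0001; 0011; 0100; 0101; 0111; 1100; 1101; 1111
under TSO → 0000; 0001; 0011; 0100; 0101; 0111; 1100; 1101; 1111
under PSO → 0000; 0001; 0011; 0100; 0101; 0111; 1000; 1001; 1011; 1100; 1101; 1111
target 1011 ∈ {PSO}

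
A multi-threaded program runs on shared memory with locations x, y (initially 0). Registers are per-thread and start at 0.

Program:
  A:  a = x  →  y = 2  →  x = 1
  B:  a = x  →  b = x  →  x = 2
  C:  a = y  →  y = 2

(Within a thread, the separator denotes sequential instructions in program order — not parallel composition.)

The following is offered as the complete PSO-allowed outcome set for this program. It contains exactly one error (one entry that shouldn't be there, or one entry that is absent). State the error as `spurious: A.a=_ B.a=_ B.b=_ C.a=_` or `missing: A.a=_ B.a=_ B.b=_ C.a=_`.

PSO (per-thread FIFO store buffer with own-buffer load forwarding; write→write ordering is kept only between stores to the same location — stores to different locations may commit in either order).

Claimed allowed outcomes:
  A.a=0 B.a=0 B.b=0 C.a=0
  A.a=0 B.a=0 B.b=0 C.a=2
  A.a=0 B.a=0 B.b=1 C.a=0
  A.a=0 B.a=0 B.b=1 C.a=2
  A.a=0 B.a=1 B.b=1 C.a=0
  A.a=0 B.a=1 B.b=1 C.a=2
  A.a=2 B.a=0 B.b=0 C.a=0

outcome vector order: (A.a,B.a,B.b,C.a)
PSO: 8 outcomes — {0000 0002 0010 0012 0110 0112 2000 2002}
PSO∖claimed = {2002}

missing: A.a=2 B.a=0 B.b=0 C.a=2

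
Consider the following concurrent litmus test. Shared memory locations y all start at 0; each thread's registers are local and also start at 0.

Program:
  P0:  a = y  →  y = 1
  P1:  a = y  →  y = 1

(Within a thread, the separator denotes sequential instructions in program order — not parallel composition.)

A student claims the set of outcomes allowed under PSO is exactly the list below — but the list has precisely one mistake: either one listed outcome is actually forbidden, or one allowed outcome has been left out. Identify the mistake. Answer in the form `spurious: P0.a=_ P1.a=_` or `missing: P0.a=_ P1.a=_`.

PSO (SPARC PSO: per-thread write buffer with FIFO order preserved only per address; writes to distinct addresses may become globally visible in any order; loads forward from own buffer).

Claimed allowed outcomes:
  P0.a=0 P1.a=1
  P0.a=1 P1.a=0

outcome vector order: (P0.a,P1.a)
PSO (3): 00 01 10
PSO∖claimed = {00}

missing: P0.a=0 P1.a=0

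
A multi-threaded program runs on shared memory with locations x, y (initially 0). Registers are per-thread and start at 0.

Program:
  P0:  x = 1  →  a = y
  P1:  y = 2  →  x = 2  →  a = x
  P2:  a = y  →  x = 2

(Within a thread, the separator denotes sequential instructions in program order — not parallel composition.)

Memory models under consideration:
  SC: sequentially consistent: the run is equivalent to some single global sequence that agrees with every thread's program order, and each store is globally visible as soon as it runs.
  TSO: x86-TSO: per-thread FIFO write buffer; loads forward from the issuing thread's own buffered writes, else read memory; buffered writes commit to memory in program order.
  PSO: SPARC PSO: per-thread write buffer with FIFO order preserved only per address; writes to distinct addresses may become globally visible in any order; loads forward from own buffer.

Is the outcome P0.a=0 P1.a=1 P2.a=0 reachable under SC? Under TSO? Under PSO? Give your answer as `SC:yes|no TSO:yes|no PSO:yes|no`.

SC:no TSO:yes PSO:yes

outcome vector order: (P0.a,P1.a,P2.a)
[SC] allowed = {(0,2,0); (0,2,2); (2,1,0); (2,1,2); (2,2,0); (2,2,2)}
[TSO] allowed = {(0,1,0); (0,1,2); (0,2,0); (0,2,2); (2,1,0); (2,1,2); (2,2,0); (2,2,2)}
[PSO] allowed = {(0,1,0); (0,1,2); (0,2,0); (0,2,2); (2,1,0); (2,1,2); (2,2,0); (2,2,2)}
target (0,1,0) ∈ {TSO,PSO}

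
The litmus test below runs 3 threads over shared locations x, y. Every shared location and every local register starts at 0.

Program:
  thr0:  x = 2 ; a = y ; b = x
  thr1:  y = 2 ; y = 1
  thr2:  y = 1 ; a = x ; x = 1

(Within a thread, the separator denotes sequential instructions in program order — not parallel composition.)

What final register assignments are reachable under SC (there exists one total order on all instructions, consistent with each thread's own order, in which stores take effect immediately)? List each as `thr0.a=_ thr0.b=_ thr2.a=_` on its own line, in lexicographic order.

outcome vector order: (thr0.a,thr0.b,thr2.a)
|SC outcomes| = 10

thr0.a=0 thr0.b=1 thr2.a=2
thr0.a=0 thr0.b=2 thr2.a=2
thr0.a=1 thr0.b=1 thr2.a=0
thr0.a=1 thr0.b=1 thr2.a=2
thr0.a=1 thr0.b=2 thr2.a=0
thr0.a=1 thr0.b=2 thr2.a=2
thr0.a=2 thr0.b=1 thr2.a=0
thr0.a=2 thr0.b=1 thr2.a=2
thr0.a=2 thr0.b=2 thr2.a=0
thr0.a=2 thr0.b=2 thr2.a=2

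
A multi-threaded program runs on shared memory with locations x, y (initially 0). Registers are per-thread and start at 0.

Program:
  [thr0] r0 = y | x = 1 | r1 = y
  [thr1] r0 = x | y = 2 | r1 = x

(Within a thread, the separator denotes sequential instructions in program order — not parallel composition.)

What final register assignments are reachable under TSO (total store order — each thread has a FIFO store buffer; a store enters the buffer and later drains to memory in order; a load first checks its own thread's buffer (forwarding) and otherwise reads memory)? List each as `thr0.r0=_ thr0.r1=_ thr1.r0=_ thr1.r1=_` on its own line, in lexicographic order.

outcome vector order: (thr0.r0,thr0.r1,thr1.r0,thr1.r1)
|TSO outcomes| = 8

thr0.r0=0 thr0.r1=0 thr1.r0=0 thr1.r1=0
thr0.r0=0 thr0.r1=0 thr1.r0=0 thr1.r1=1
thr0.r0=0 thr0.r1=0 thr1.r0=1 thr1.r1=1
thr0.r0=0 thr0.r1=2 thr1.r0=0 thr1.r1=0
thr0.r0=0 thr0.r1=2 thr1.r0=0 thr1.r1=1
thr0.r0=0 thr0.r1=2 thr1.r0=1 thr1.r1=1
thr0.r0=2 thr0.r1=2 thr1.r0=0 thr1.r1=0
thr0.r0=2 thr0.r1=2 thr1.r0=0 thr1.r1=1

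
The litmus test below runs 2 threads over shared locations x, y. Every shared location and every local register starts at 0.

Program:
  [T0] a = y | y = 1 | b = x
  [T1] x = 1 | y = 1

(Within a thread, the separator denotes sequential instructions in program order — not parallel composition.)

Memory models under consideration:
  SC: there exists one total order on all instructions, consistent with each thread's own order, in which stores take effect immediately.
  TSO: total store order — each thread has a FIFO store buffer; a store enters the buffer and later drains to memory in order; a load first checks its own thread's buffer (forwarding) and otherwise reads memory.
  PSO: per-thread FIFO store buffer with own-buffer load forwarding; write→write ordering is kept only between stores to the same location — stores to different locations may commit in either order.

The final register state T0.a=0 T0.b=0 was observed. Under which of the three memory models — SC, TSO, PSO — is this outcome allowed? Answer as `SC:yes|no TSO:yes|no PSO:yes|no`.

outcome vector order: (T0.a,T0.b)
under SC → 0/0; 0/1; 1/1
under TSO → 0/0; 0/1; 1/1
under PSO → 0/0; 0/1; 1/0; 1/1
target 0/0 ∈ {SC,TSO,PSO}

SC:yes TSO:yes PSO:yes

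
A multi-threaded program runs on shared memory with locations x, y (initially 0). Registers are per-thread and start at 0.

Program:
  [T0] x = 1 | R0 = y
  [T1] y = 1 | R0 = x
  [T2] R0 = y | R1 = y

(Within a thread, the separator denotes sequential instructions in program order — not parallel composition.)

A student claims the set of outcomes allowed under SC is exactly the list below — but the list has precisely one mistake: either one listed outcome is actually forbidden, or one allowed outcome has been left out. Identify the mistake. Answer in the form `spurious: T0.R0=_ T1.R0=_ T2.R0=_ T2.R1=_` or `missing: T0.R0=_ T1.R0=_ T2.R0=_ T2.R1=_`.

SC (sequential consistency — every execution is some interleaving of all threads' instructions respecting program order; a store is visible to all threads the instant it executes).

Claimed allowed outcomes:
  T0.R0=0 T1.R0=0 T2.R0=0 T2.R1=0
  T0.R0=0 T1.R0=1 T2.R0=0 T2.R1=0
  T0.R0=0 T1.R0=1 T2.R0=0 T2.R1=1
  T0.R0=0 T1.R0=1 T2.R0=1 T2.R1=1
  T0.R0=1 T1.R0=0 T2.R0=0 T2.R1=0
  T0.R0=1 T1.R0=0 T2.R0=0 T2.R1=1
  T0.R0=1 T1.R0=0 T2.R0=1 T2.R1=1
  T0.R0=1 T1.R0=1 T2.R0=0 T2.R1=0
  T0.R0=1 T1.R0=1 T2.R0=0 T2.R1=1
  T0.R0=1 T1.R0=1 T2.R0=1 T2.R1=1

spurious: T0.R0=0 T1.R0=0 T2.R0=0 T2.R1=0

outcome vector order: (T0.R0,T1.R0,T2.R0,T2.R1)
[SC] allowed = {<0 1 0 0>; <0 1 0 1>; <0 1 1 1>; <1 0 0 0>; <1 0 0 1>; <1 0 1 1>; <1 1 0 0>; <1 1 0 1>; <1 1 1 1>}
claimed∖SC = {<0 0 0 0>}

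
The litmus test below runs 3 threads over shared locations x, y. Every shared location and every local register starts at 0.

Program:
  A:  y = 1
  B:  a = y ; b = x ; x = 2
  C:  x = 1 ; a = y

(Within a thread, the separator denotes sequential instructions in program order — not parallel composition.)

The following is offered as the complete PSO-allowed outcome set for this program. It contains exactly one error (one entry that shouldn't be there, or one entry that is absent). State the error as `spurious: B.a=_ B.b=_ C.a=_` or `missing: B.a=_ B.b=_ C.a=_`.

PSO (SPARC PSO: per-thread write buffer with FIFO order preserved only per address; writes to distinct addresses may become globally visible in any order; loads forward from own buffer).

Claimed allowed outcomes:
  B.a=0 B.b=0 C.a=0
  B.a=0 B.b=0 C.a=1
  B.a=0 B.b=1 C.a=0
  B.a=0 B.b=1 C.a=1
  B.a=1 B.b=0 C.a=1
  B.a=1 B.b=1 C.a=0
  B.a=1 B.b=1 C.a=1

missing: B.a=1 B.b=0 C.a=0

outcome vector order: (B.a,B.b,C.a)
PSO: 8 outcomes — {<0 0 0> <0 0 1> <0 1 0> <0 1 1> <1 0 0> <1 0 1> <1 1 0> <1 1 1>}
PSO∖claimed = {<1 0 0>}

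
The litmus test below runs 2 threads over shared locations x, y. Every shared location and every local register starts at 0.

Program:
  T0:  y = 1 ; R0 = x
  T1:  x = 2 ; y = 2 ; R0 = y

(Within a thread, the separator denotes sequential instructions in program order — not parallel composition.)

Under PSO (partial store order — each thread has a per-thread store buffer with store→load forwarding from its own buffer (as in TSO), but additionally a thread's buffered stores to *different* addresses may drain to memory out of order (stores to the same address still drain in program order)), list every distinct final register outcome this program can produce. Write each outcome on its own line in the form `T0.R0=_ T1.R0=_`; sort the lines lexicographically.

T0.R0=0 T1.R0=1
T0.R0=0 T1.R0=2
T0.R0=2 T1.R0=1
T0.R0=2 T1.R0=2

outcome vector order: (T0.R0,T1.R0)
|PSO outcomes| = 4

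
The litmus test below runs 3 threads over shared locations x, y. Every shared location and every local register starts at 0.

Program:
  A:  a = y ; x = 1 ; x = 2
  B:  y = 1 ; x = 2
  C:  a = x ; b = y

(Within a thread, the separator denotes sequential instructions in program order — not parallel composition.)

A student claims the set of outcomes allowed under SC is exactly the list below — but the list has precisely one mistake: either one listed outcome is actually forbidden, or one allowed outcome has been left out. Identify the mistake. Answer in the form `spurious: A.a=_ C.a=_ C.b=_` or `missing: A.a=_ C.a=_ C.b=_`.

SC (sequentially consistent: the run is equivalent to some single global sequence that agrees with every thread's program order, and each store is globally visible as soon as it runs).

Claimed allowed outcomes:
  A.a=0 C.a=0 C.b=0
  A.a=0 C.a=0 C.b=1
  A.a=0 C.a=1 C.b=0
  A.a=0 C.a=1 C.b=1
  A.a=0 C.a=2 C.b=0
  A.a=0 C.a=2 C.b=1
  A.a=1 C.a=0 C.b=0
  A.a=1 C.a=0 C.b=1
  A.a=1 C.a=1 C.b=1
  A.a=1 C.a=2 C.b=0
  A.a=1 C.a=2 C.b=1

outcome vector order: (A.a,C.a,C.b)
[SC] allowed = {(0,0,0), (0,0,1), (0,1,0), (0,1,1), (0,2,0), (0,2,1), (1,0,0), (1,0,1), (1,1,1), (1,2,1)}
claimed∖SC = {(1,2,0)}

spurious: A.a=1 C.a=2 C.b=0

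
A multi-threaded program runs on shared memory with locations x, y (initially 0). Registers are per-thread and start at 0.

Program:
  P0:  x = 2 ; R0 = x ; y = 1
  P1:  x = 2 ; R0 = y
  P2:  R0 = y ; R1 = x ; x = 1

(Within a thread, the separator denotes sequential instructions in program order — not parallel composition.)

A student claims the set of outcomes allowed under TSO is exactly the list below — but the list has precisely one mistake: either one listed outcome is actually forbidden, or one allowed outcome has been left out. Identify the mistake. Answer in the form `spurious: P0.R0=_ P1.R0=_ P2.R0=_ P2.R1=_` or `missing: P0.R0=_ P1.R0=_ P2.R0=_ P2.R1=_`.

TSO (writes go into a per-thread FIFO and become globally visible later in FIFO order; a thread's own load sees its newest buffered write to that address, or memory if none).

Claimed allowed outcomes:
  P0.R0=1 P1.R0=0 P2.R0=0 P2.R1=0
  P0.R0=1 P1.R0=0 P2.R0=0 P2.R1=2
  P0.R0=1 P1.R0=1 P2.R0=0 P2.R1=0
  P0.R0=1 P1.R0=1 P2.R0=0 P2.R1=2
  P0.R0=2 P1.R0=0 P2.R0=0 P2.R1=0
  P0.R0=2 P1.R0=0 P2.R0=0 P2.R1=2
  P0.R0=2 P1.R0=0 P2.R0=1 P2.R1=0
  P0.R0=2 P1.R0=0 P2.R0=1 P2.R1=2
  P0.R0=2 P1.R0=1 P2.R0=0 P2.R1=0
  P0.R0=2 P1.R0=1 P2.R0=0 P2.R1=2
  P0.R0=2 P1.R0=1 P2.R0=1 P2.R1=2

spurious: P0.R0=2 P1.R0=0 P2.R0=1 P2.R1=0

outcome vector order: (P0.R0,P1.R0,P2.R0,P2.R1)
TSO (10): 1000; 1002; 1100; 1102; 2000; 2002; 2012; 2100; 2102; 2112
claimed∖TSO = {2010}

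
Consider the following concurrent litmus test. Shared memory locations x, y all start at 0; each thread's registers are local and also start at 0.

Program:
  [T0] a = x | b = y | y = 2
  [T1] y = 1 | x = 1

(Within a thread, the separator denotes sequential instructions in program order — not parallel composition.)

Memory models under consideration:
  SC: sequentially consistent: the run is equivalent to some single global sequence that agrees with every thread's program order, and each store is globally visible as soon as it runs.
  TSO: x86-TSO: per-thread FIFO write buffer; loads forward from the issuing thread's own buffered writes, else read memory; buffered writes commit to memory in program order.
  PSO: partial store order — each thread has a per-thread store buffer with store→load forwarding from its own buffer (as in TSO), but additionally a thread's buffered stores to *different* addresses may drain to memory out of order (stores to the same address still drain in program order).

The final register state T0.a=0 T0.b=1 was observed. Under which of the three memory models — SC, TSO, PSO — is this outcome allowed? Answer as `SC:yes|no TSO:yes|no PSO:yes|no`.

outcome vector order: (T0.a,T0.b)
under SC → (0,0); (0,1); (1,1)
under TSO → (0,0); (0,1); (1,1)
under PSO → (0,0); (0,1); (1,0); (1,1)
target (0,1) ∈ {SC,TSO,PSO}

SC:yes TSO:yes PSO:yes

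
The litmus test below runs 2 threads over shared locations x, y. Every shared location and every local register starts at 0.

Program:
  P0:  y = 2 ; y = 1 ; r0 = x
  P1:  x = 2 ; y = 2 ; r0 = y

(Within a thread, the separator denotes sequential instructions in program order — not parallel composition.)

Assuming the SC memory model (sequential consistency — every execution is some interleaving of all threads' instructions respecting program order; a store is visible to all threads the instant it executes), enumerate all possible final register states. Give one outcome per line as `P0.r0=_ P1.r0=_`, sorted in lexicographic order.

outcome vector order: (P0.r0,P1.r0)
|SC outcomes| = 3

P0.r0=0 P1.r0=2
P0.r0=2 P1.r0=1
P0.r0=2 P1.r0=2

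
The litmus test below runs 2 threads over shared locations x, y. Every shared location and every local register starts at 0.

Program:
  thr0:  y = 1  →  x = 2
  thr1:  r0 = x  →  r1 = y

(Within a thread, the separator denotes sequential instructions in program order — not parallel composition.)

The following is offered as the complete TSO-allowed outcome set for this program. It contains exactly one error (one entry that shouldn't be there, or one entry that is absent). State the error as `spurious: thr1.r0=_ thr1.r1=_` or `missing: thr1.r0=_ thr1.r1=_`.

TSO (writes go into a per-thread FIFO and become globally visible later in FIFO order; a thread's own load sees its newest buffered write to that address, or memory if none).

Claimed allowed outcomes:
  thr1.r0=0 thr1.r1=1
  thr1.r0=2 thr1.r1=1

missing: thr1.r0=0 thr1.r1=0

outcome vector order: (thr1.r0,thr1.r1)
TSO (3): (0,0), (0,1), (2,1)
TSO∖claimed = {(0,0)}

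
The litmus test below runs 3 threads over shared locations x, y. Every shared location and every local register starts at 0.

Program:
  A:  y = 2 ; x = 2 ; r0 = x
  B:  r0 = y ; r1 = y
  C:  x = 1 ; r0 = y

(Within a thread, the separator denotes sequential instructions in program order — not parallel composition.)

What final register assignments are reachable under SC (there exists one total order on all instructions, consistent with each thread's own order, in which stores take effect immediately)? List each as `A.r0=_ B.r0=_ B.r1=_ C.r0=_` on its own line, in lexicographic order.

outcome vector order: (A.r0,B.r0,B.r1,C.r0)
|SC outcomes| = 9

A.r0=1 B.r0=0 B.r1=0 C.r0=2
A.r0=1 B.r0=0 B.r1=2 C.r0=2
A.r0=1 B.r0=2 B.r1=2 C.r0=2
A.r0=2 B.r0=0 B.r1=0 C.r0=0
A.r0=2 B.r0=0 B.r1=0 C.r0=2
A.r0=2 B.r0=0 B.r1=2 C.r0=0
A.r0=2 B.r0=0 B.r1=2 C.r0=2
A.r0=2 B.r0=2 B.r1=2 C.r0=0
A.r0=2 B.r0=2 B.r1=2 C.r0=2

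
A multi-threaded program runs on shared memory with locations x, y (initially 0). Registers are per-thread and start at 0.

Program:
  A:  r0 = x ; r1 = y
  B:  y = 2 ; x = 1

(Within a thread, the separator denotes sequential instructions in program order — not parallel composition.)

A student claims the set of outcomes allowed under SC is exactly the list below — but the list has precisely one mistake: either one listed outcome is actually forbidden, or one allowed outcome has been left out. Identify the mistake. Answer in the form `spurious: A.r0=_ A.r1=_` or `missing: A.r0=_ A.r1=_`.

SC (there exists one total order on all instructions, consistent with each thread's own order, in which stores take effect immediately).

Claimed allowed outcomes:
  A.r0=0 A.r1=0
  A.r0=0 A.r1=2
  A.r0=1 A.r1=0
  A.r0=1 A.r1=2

spurious: A.r0=1 A.r1=0

outcome vector order: (A.r0,A.r1)
SC (3): 00; 02; 12
claimed∖SC = {10}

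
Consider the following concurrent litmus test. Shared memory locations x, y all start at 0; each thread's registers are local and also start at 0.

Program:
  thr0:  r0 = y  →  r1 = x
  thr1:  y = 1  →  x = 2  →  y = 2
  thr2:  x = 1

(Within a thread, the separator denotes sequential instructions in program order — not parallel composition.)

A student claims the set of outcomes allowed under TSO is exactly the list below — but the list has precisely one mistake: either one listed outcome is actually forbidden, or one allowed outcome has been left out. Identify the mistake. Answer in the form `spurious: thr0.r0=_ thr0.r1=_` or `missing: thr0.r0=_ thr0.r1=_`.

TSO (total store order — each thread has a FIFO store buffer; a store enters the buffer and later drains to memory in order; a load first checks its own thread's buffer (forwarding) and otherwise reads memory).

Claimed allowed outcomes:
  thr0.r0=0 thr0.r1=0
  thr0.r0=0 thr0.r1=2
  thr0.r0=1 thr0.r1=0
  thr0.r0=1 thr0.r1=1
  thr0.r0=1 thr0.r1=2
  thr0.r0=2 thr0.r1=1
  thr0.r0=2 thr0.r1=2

outcome vector order: (thr0.r0,thr0.r1)
under TSO → (0,0) (0,1) (0,2) (1,0) (1,1) (1,2) (2,1) (2,2)
TSO∖claimed = {(0,1)}

missing: thr0.r0=0 thr0.r1=1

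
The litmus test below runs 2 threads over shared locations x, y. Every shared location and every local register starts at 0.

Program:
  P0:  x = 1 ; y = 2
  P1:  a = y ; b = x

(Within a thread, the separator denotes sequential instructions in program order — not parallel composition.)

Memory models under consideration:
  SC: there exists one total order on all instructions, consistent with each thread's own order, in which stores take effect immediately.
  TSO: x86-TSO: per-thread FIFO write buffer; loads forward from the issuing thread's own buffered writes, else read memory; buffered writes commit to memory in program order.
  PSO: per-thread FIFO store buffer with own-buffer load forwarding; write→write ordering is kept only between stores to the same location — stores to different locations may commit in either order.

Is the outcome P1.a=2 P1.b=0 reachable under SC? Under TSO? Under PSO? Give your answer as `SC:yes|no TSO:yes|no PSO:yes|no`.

outcome vector order: (P1.a,P1.b)
[SC] allowed = {00 01 21}
[TSO] allowed = {00 01 21}
[PSO] allowed = {00 01 20 21}
target 20 ∈ {PSO}

SC:no TSO:no PSO:yes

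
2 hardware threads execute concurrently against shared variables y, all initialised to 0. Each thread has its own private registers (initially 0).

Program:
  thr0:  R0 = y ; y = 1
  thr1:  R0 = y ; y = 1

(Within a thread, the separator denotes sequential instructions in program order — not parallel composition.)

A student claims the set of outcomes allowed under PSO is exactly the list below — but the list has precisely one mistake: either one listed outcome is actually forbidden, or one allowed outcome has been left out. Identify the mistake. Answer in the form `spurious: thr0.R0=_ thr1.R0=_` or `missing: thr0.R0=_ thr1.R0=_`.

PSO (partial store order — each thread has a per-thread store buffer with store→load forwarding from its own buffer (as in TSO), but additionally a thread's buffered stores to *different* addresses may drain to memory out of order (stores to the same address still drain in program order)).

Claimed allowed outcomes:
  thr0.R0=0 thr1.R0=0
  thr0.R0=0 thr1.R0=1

missing: thr0.R0=1 thr1.R0=0

outcome vector order: (thr0.R0,thr1.R0)
under PSO → 0/0, 0/1, 1/0
PSO∖claimed = {1/0}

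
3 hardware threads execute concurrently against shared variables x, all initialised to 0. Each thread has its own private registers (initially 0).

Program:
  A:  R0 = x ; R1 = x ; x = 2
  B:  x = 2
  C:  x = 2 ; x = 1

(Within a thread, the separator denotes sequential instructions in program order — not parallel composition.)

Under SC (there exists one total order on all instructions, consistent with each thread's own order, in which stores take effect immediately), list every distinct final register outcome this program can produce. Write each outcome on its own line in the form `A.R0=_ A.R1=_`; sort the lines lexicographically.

outcome vector order: (A.R0,A.R1)
|SC outcomes| = 7

A.R0=0 A.R1=0
A.R0=0 A.R1=1
A.R0=0 A.R1=2
A.R0=1 A.R1=1
A.R0=1 A.R1=2
A.R0=2 A.R1=1
A.R0=2 A.R1=2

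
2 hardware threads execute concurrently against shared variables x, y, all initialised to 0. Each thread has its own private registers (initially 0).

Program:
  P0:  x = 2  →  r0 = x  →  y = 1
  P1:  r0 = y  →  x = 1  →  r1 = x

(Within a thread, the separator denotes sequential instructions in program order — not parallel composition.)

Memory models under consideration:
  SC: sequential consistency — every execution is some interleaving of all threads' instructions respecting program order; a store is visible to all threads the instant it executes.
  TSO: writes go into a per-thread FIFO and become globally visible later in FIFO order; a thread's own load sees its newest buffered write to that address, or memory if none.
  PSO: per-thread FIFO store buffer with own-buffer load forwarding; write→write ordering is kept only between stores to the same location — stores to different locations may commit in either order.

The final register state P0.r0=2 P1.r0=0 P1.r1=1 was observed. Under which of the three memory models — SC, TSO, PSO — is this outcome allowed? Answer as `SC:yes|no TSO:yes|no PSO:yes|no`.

outcome vector order: (P0.r0,P1.r0,P1.r1)
SC: 4 outcomes — {1/0/1, 2/0/1, 2/0/2, 2/1/1}
TSO: 4 outcomes — {1/0/1, 2/0/1, 2/0/2, 2/1/1}
PSO: 5 outcomes — {1/0/1, 2/0/1, 2/0/2, 2/1/1, 2/1/2}
target 2/0/1 ∈ {SC,TSO,PSO}

SC:yes TSO:yes PSO:yes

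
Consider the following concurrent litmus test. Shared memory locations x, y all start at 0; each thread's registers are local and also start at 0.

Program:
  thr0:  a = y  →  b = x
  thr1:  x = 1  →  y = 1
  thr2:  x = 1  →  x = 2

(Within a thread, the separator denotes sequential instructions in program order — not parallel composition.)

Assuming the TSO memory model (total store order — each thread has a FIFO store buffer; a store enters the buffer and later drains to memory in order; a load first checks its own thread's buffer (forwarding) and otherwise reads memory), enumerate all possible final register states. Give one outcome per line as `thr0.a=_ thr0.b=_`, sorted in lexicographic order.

thr0.a=0 thr0.b=0
thr0.a=0 thr0.b=1
thr0.a=0 thr0.b=2
thr0.a=1 thr0.b=1
thr0.a=1 thr0.b=2

outcome vector order: (thr0.a,thr0.b)
|TSO outcomes| = 5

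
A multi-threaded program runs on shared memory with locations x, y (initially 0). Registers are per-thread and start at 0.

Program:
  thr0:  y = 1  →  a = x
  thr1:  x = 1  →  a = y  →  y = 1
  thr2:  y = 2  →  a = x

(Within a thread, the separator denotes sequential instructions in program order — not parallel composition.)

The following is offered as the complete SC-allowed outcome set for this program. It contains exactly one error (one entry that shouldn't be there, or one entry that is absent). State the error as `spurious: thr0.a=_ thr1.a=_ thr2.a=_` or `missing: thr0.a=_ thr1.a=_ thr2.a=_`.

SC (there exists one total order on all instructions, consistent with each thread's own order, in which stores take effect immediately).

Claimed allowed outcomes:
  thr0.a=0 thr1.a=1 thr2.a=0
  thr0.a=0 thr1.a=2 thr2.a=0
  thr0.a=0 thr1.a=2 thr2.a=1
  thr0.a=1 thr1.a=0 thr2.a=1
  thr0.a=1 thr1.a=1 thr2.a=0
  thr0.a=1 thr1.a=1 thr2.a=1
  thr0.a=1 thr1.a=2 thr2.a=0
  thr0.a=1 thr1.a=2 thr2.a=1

outcome vector order: (thr0.a,thr1.a,thr2.a)
[SC] allowed = {010, 011, 020, 021, 101, 110, 111, 120, 121}
SC∖claimed = {011}

missing: thr0.a=0 thr1.a=1 thr2.a=1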